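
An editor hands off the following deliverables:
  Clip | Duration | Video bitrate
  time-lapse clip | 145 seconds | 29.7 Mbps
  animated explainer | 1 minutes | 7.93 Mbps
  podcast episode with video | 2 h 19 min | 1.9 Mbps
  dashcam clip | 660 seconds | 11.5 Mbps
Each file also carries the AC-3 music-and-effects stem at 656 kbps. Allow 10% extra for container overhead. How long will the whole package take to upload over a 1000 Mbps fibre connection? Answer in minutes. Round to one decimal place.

0.6 minutes

Audio: 656 kbps = 0.656 Mbps.
time-lapse clip: 30.356 Mbps × 145 s × 1.10 = 4841.8 Mb
animated explainer: 8.586 Mbps × 60 s × 1.10 = 566.7 Mb
podcast episode with video: 2.556 Mbps × 8340 s × 1.10 = 23448.7 Mb
dashcam clip: 12.156 Mbps × 660 s × 1.10 = 8825.3 Mb
Total: 37682.5 Mb = 4710.3 MB.
At 1000 Mbps: 37682.5 / 1000 = 38 s ≈ 0.628 minutes.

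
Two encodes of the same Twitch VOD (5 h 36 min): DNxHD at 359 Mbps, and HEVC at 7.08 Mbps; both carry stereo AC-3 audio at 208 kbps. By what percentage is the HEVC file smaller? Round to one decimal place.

98.0%

5 h 36 min = 336 min = 20160 s
Audio: 208 kbps = 0.208 Mbps.
DNxHD: 359.208 Mbps × 20160 s = 7241633.3 Mb = 905.204 GB.
HEVC: 7.288 Mbps × 20160 s = 146926.1 Mb = 18.366 GB.
Reduction: (1 − 18.366/905.204) × 100 = 97.97%.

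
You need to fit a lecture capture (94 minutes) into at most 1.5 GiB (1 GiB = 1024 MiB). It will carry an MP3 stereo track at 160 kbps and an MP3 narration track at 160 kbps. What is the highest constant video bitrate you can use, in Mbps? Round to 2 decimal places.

1.96 Mbps

Budget: 1.5 GiB = 12884.9 Mb.
94 min = 5640 s
Total bitrate budget: 12884.9 Mb / 5640 s = 2.285 Mbps.
Audio total: 160 + 160 = 320 kbps = 0.320 Mbps.
Video: 2.285 − 0.320 = 1.965 Mbps.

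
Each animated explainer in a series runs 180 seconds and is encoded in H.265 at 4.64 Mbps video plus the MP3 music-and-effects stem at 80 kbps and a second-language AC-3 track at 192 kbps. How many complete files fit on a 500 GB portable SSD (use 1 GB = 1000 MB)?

4524

Audio total: 80 + 192 = 272 kbps = 0.272 Mbps.
Total bitrate: 4.912 Mbps.
Per item: 4.912 Mbps × 180 s = 884.2 Mb = 110.5 MB.
Capacity: 500 GB = 4,000,000 Mb; 4524.07 items → 4524 complete.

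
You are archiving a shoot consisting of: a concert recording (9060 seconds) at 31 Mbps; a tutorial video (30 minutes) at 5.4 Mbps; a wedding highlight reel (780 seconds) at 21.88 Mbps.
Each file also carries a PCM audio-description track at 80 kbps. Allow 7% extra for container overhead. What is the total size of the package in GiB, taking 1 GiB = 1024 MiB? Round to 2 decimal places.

Audio: 80 kbps = 0.080 Mbps.
concert recording: 31.080 Mbps × 9060 s × 1.07 = 301295.7 Mb
tutorial video: 5.480 Mbps × 1800 s × 1.07 = 10554.5 Mb
wedding highlight reel: 21.960 Mbps × 780 s × 1.07 = 18327.8 Mb
Total: 330178.0 Mb = 41272.3 MB.
= 38.44 GiB.

38.44 GiB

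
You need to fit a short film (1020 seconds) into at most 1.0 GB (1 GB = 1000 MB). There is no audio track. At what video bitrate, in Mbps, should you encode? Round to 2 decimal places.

7.84 Mbps

Budget: 1.0 GB = 8000.0 Mb.
Total bitrate budget: 8000.0 Mb / 1020 s = 7.843 Mbps.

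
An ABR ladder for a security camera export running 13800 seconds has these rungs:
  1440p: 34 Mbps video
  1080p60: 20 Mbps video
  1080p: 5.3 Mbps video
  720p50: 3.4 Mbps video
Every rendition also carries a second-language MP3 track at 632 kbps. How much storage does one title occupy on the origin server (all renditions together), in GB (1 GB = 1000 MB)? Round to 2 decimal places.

112.52 GB

Audio: 632 kbps = 0.632 Mbps.
Sum of rendition bitrates: (34+0.632) + (20+0.632) + (5.3+0.632) + (3.4+0.632) = 65.228 Mbps.
× 13800 s = 900,146 Mb = 112,518 MB = 112.5 GB.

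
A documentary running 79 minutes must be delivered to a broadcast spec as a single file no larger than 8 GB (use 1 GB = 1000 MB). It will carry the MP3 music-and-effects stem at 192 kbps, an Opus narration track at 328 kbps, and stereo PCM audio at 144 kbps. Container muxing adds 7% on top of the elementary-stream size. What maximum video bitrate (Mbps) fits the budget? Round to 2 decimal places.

Budget: 8 GB = 64000.0 Mb.
Stream payload after overhead: 64000.0 / 1.07 = 59813.1 Mb.
79 min = 4740 s
Total bitrate budget: 59813.1 Mb / 4740 s = 12.619 Mbps.
Audio total: 192 + 328 + 144 = 664 kbps = 0.664 Mbps.
Video: 12.619 − 0.664 = 11.955 Mbps.

11.95 Mbps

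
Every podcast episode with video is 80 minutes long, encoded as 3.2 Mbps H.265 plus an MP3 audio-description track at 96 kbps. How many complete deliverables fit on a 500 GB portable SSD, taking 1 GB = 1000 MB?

80 min = 4800 s
Audio: 96 kbps = 0.096 Mbps.
Total bitrate: 3.296 Mbps.
Per item: 3.296 Mbps × 4800 s = 15,821 Mb = 1,978 MB.
Capacity: 500 GB = 4,000,000 Mb; 252.83 items → 252 complete.

252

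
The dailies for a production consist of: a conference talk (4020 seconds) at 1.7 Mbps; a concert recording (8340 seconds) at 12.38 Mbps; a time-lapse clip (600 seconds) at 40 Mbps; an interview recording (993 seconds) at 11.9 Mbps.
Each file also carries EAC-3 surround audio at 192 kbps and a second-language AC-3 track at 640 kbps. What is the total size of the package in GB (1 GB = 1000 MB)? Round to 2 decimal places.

Audio total: 192 + 640 = 832 kbps = 0.832 Mbps.
conference talk: 2.532 Mbps × 4020 s = 10178.6 Mb
concert recording: 13.212 Mbps × 8340 s = 110188.1 Mb
time-lapse clip: 40.832 Mbps × 600 s = 24499.2 Mb
interview recording: 12.732 Mbps × 993 s = 12642.9 Mb
Total: 157508.8 Mb = 19688.6 MB.
= 19.69 GB.

19.69 GB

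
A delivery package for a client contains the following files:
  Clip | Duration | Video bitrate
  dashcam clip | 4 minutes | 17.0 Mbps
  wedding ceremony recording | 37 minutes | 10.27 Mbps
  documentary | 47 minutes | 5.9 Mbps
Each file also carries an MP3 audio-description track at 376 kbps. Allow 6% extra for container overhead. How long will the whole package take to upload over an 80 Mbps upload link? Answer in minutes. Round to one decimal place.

Audio: 376 kbps = 0.376 Mbps.
dashcam clip: 17.376 Mbps × 240 s × 1.06 = 4420.5 Mb
wedding ceremony recording: 10.646 Mbps × 2220 s × 1.06 = 25052.2 Mb
documentary: 6.276 Mbps × 2820 s × 1.06 = 18760.2 Mb
Total: 48232.8 Mb = 6029.1 MB.
At 80 Mbps: 48232.8 / 80 = 603 s ≈ 10 minutes.

10.0 minutes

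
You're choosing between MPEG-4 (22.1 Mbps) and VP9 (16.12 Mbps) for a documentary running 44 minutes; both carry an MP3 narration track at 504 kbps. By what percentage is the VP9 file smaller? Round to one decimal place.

44 min = 2640 s
Audio: 504 kbps = 0.504 Mbps.
MPEG-4: 22.604 Mbps × 2640 s = 59674.6 Mb = 7.459 GB.
VP9: 16.624 Mbps × 2640 s = 43887.4 Mb = 5.486 GB.
Reduction: (1 − 5.486/7.459) × 100 = 26.46%.

26.5%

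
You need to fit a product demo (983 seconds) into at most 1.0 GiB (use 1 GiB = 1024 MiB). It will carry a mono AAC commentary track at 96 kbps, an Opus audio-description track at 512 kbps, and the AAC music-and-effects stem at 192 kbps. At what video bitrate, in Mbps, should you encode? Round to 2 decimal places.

7.94 Mbps

Budget: 1.0 GiB = 8589.9 Mb.
Total bitrate budget: 8589.9 Mb / 983 s = 8.738 Mbps.
Audio total: 96 + 512 + 192 = 800 kbps = 0.800 Mbps.
Video: 8.738 − 0.800 = 7.938 Mbps.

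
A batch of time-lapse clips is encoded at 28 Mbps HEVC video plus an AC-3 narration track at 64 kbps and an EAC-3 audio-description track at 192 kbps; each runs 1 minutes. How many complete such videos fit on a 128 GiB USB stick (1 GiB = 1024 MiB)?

648

Audio total: 64 + 192 = 256 kbps = 0.256 Mbps.
Total bitrate: 28.256 Mbps.
Per item: 28.256 Mbps × 60 s = 1,695 Mb = 211.9 MB.
Capacity: 128 GiB = 1,099,512 Mb; 648.54 items → 648 complete.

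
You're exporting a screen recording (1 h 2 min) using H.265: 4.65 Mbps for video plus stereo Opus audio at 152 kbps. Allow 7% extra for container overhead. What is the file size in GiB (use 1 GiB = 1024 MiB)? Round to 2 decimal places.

1 h 2 min = 62 min = 3720 s
Audio: 152 kbps = 0.152 Mbps.
Total bitrate: 4.65 + 0.152 = 4.802 Mbps.
Stream data: 4.802 Mbps × 3720 s = 17863.4 Mb.
With 7% container overhead: ×1.07.
19,114 Mb = 2,389,235,100 bytes ÷ 1,073,741,824 = 2.225 GiB.

2.23 GiB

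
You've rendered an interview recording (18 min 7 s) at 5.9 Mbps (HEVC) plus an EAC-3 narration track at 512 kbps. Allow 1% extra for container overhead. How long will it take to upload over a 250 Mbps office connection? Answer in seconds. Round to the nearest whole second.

28 seconds

18 min 7 s = 1087 s
Audio: 512 kbps = 0.512 Mbps.
Total bitrate: 6.412 Mbps.
File: 6.412 Mbps × 1087 s = 6969.8 Mb.
With 1% container overhead: ×1.01. → 7039.5 Mb.
At 250 Mbps: 7039.5 / 250 = 28.2 s ≈ 28.2 seconds.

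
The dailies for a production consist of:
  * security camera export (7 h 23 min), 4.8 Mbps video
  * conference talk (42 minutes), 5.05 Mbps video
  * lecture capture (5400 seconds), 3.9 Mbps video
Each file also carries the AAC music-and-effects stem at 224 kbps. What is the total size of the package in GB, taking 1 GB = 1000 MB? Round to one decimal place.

Audio: 224 kbps = 0.224 Mbps.
security camera export: 5.024 Mbps × 26580 s = 133537.9 Mb
conference talk: 5.274 Mbps × 2520 s = 13290.5 Mb
lecture capture: 4.124 Mbps × 5400 s = 22269.6 Mb
Total: 169098.0 Mb = 21137.2 MB.
= 21.14 GB.

21.1 GB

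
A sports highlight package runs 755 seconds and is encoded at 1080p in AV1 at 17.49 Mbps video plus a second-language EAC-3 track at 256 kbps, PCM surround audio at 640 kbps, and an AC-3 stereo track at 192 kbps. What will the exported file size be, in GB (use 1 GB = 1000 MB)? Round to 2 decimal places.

Audio total: 256 + 640 + 192 = 1088 kbps = 1.088 Mbps.
Total bitrate: 17.49 + 1.088 = 18.578 Mbps.
Stream data: 18.578 Mbps × 755 s = 14026.4 Mb.
14,026 Mb ÷ 8 = 1,753 MB → 1.753 GB.

1.75 GB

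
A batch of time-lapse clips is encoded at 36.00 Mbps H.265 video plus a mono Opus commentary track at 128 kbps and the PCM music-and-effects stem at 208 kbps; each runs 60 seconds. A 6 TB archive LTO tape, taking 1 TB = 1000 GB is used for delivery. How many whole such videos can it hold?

Audio total: 128 + 208 = 336 kbps = 0.336 Mbps.
Total bitrate: 36.336 Mbps.
Per item: 36.336 Mbps × 60 s = 2,180 Mb = 272.5 MB.
Capacity: 6 TB = 48,000,000 Mb; 22016.73 items → 22016 complete.

22016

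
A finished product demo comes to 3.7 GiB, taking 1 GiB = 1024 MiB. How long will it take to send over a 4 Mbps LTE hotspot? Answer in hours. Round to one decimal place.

2.2 hours

File: 3.7 GiB = 31782.8 Mb.
At 4 Mbps: 31782.8 / 4 = 7945.7 s ≈ 2.21 hours.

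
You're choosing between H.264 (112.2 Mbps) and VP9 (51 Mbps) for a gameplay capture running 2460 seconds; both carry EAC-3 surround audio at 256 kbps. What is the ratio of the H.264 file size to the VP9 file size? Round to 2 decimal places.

2.19

Audio: 256 kbps = 0.256 Mbps.
H.264: 112.456 Mbps × 2460 s = 276641.8 Mb = 34.580 GB.
VP9: 51.256 Mbps × 2460 s = 126089.8 Mb = 15.761 GB.
Ratio: 34.580 / 15.761 = 2.194.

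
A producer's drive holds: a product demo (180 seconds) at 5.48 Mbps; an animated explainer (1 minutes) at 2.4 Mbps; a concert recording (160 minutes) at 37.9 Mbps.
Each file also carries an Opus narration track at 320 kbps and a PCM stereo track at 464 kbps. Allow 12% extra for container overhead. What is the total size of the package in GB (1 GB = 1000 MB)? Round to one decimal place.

Audio total: 320 + 464 = 784 kbps = 0.784 Mbps.
product demo: 6.264 Mbps × 180 s × 1.12 = 1262.8 Mb
animated explainer: 3.184 Mbps × 60 s × 1.12 = 214.0 Mb
concert recording: 38.684 Mbps × 9600 s × 1.12 = 415930.4 Mb
Total: 417407.2 Mb = 52175.9 MB.
= 52.18 GB.

52.2 GB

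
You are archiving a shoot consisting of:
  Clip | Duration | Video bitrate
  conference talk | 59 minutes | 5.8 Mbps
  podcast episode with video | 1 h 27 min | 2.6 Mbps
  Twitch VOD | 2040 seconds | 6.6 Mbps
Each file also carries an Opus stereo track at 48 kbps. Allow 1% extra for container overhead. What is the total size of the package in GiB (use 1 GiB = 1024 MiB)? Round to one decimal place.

5.7 GiB

Audio: 48 kbps = 0.048 Mbps.
conference talk: 5.848 Mbps × 3540 s × 1.01 = 20908.9 Mb
podcast episode with video: 2.648 Mbps × 5220 s × 1.01 = 13960.8 Mb
Twitch VOD: 6.648 Mbps × 2040 s × 1.01 = 13697.5 Mb
Total: 48567.3 Mb = 6070.9 MB.
= 5.654 GiB.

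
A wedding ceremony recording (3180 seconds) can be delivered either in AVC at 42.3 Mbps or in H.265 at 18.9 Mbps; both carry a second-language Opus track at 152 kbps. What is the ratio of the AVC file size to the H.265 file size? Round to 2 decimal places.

2.23

Audio: 152 kbps = 0.152 Mbps.
AVC: 42.452 Mbps × 3180 s = 134997.4 Mb = 16.875 GB.
H.265: 19.052 Mbps × 3180 s = 60585.4 Mb = 7.573 GB.
Ratio: 16.875 / 7.573 = 2.228.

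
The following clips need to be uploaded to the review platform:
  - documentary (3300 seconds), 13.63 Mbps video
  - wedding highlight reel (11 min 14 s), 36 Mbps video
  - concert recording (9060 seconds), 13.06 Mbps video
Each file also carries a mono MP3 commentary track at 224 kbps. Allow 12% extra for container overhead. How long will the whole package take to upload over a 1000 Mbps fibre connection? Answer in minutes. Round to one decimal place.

Audio: 224 kbps = 0.224 Mbps.
documentary: 13.854 Mbps × 3300 s × 1.12 = 51204.4 Mb
wedding highlight reel: 36.224 Mbps × 674 s × 1.12 = 27344.8 Mb
concert recording: 13.284 Mbps × 9060 s × 1.12 = 134795.4 Mb
Total: 213344.6 Mb = 26668.1 MB.
At 1000 Mbps: 213344.6 / 1000 = 213 s ≈ 3.56 minutes.

3.6 minutes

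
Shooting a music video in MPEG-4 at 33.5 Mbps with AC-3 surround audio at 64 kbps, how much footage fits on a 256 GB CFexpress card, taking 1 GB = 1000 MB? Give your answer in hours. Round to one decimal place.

Audio: 64 kbps = 0.064 Mbps.
Total bitrate: 33.5 + 0.064 = 33.564 Mbps.
Capacity: 256 GB = 2,048,000 Mb.
Recording time: 2,048,000 / 33.564 = 61,018 s ≈ 16.9 hours.

16.9 hours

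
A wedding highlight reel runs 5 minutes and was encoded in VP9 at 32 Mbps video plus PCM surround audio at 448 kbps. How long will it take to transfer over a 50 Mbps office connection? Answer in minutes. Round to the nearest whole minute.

5 min = 300 s
Audio: 448 kbps = 0.448 Mbps.
Total bitrate: 32.448 Mbps.
File: 32.448 Mbps × 300 s = 9734.4 Mb.
At 50 Mbps: 9734.4 / 50 = 194.7 s ≈ 3.24 minutes.

3 minutes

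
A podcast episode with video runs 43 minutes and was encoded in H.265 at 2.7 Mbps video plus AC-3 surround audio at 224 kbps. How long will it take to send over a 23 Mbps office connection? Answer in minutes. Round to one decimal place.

43 min = 2580 s
Audio: 224 kbps = 0.224 Mbps.
Total bitrate: 2.924 Mbps.
File: 2.924 Mbps × 2580 s = 7543.9 Mb.
At 23 Mbps: 7543.9 / 23 = 328.0 s ≈ 5.47 minutes.

5.5 minutes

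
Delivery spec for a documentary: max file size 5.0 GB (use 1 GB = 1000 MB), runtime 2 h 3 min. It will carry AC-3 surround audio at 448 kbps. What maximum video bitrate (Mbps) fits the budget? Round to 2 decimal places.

4.97 Mbps

Budget: 5.0 GB = 40000.0 Mb.
2 h 3 min = 123 min = 7380 s
Total bitrate budget: 40000.0 Mb / 7380 s = 5.420 Mbps.
Audio: 448 kbps = 0.448 Mbps.
Video: 5.420 − 0.448 = 4.972 Mbps.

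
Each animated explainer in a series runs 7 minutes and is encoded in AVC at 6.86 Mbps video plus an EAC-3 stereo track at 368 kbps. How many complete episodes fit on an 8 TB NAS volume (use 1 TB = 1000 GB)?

21082

7 min = 420 s
Audio: 368 kbps = 0.368 Mbps.
Total bitrate: 7.228 Mbps.
Per item: 7.228 Mbps × 420 s = 3,036 Mb = 379.5 MB.
Capacity: 8 TB = 64,000,000 Mb; 21082.04 items → 21082 complete.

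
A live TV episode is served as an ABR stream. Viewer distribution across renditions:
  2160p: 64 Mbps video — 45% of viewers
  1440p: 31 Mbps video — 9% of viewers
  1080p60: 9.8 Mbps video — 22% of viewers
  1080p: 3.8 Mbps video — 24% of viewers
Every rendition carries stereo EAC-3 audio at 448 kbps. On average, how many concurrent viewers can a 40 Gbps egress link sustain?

1139

Audio: 448 kbps = 0.448 Mbps.
Average per-viewer bitrate: 0.45×64.448 + 0.09×31.448 + 0.22×10.248 + 0.24×4.248 = 35.106 Mbps.
40 Gbps = 40,000 Mbps; 40,000 / 35.106 = 1139.41 → 1139.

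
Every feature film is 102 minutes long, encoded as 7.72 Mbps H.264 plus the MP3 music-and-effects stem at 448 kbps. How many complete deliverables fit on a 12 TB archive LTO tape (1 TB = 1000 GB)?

102 min = 6120 s
Audio: 448 kbps = 0.448 Mbps.
Total bitrate: 8.168 Mbps.
Per item: 8.168 Mbps × 6120 s = 49,988 Mb = 6,249 MB.
Capacity: 12 TB = 96,000,000 Mb; 1920.45 items → 1920 complete.

1920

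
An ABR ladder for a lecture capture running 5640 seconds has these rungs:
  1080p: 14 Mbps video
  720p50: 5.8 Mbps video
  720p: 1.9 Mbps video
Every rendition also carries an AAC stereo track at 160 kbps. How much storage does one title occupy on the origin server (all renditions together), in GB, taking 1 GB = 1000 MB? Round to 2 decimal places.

15.64 GB

Audio: 160 kbps = 0.160 Mbps.
Sum of rendition bitrates: (14+0.160) + (5.8+0.160) + (1.9+0.160) = 22.180 Mbps.
× 5640 s = 125,095 Mb = 15,637 MB = 15.64 GB.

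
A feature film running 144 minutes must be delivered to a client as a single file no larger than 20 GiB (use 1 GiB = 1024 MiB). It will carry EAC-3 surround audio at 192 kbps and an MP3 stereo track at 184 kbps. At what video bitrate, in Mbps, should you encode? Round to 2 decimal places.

Budget: 20 GiB = 171798.7 Mb.
144 min = 8640 s
Total bitrate budget: 171798.7 Mb / 8640 s = 19.884 Mbps.
Audio total: 192 + 184 = 376 kbps = 0.376 Mbps.
Video: 19.884 − 0.376 = 19.508 Mbps.

19.51 Mbps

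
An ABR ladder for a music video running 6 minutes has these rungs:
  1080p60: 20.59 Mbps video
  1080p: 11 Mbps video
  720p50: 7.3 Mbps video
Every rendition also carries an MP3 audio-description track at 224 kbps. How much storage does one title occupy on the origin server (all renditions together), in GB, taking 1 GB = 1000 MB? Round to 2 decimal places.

6 min = 360 s
Audio: 224 kbps = 0.224 Mbps.
Sum of rendition bitrates: (20.59+0.224) + (11+0.224) + (7.3+0.224) = 39.562 Mbps.
× 360 s = 14,242 Mb = 1,780 MB = 1.780 GB.

1.78 GB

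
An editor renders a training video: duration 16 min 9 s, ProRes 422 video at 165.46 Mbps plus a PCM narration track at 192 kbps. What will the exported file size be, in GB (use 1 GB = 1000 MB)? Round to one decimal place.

16 min 9 s = 969 s
Audio: 192 kbps = 0.192 Mbps.
Total bitrate: 165.46 + 0.192 = 165.652 Mbps.
Stream data: 165.652 Mbps × 969 s = 160516.8 Mb.
160,517 Mb ÷ 8 = 20,065 MB → 20.06 GB.

20.1 GB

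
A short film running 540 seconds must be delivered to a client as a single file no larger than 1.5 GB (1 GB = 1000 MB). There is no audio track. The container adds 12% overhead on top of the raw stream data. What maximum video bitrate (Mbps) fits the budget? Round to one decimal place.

Budget: 1.5 GB = 12000.0 Mb.
Stream payload after overhead: 12000.0 / 1.12 = 10714.3 Mb.
Total bitrate budget: 10714.3 Mb / 540 s = 19.841 Mbps.

19.8 Mbps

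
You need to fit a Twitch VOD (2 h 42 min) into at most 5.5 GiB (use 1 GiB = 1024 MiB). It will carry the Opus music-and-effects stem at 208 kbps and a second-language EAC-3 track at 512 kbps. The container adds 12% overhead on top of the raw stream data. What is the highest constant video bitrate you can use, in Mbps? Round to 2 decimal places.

3.62 Mbps

Budget: 5.5 GiB = 47244.6 Mb.
Stream payload after overhead: 47244.6 / 1.12 = 42182.7 Mb.
2 h 42 min = 162 min = 9720 s
Total bitrate budget: 42182.7 Mb / 9720 s = 4.340 Mbps.
Audio total: 208 + 512 = 720 kbps = 0.720 Mbps.
Video: 4.340 − 0.720 = 3.620 Mbps.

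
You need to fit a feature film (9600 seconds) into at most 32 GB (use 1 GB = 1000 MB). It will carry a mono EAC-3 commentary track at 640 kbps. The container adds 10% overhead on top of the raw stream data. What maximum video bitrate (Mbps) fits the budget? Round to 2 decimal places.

Budget: 32 GB = 256000.0 Mb.
Stream payload after overhead: 256000.0 / 1.10 = 232727.3 Mb.
Total bitrate budget: 232727.3 Mb / 9600 s = 24.242 Mbps.
Audio: 640 kbps = 0.640 Mbps.
Video: 24.242 − 0.640 = 23.602 Mbps.

23.60 Mbps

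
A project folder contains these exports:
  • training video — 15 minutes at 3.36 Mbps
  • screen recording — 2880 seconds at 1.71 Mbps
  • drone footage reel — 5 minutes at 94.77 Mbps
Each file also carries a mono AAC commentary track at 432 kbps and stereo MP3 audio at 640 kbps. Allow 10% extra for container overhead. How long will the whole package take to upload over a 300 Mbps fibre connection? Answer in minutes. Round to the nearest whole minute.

Audio total: 432 + 640 = 1072 kbps = 1.072 Mbps.
training video: 4.432 Mbps × 900 s × 1.10 = 4387.7 Mb
screen recording: 2.782 Mbps × 2880 s × 1.10 = 8813.4 Mb
drone footage reel: 95.842 Mbps × 300 s × 1.10 = 31627.9 Mb
Total: 44828.9 Mb = 5603.6 MB.
At 300 Mbps: 44828.9 / 300 = 149 s ≈ 2.49 minutes.

2 minutes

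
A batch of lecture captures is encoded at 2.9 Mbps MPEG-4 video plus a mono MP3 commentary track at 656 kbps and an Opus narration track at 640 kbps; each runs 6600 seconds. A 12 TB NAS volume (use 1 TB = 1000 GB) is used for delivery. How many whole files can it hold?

3466

Audio total: 656 + 640 = 1296 kbps = 1.296 Mbps.
Total bitrate: 4.196 Mbps.
Per item: 4.196 Mbps × 6600 s = 27,694 Mb = 3,462 MB.
Capacity: 12 TB = 96,000,000 Mb; 3466.50 items → 3466 complete.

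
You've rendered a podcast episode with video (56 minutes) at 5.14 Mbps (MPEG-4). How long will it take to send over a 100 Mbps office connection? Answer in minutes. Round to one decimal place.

56 min = 3360 s
File: 5.140 Mbps × 3360 s = 17270.4 Mb.
At 100 Mbps: 17270.4 / 100 = 172.7 s ≈ 2.88 minutes.

2.9 minutes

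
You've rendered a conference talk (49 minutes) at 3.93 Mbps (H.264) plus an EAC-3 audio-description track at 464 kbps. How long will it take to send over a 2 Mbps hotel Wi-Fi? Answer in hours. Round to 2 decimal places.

1.79 hours

49 min = 2940 s
Audio: 464 kbps = 0.464 Mbps.
Total bitrate: 4.394 Mbps.
File: 4.394 Mbps × 2940 s = 12918.4 Mb.
At 2 Mbps: 12918.4 / 2 = 6459.2 s ≈ 1.79 hours.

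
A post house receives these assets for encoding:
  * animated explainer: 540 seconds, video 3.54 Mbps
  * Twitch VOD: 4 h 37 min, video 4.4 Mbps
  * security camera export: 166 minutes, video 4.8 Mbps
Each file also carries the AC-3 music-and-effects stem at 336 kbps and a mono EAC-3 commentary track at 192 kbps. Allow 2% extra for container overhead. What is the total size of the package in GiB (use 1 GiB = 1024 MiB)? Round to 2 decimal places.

Audio total: 336 + 192 = 528 kbps = 0.528 Mbps.
animated explainer: 4.068 Mbps × 540 s × 1.02 = 2240.7 Mb
Twitch VOD: 4.928 Mbps × 16620 s × 1.02 = 83541.4 Mb
security camera export: 5.328 Mbps × 9960 s × 1.02 = 54128.2 Mb
Total: 139910.3 Mb = 17488.8 MB.
= 16.29 GiB.

16.29 GiB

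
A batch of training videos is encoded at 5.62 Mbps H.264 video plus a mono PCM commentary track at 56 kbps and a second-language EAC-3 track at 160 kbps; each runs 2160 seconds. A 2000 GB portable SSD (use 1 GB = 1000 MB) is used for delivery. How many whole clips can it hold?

1269

Audio total: 56 + 160 = 216 kbps = 0.216 Mbps.
Total bitrate: 5.836 Mbps.
Per item: 5.836 Mbps × 2160 s = 12,606 Mb = 1,576 MB.
Capacity: 2000 GB = 16,000,000 Mb; 1269.26 items → 1269 complete.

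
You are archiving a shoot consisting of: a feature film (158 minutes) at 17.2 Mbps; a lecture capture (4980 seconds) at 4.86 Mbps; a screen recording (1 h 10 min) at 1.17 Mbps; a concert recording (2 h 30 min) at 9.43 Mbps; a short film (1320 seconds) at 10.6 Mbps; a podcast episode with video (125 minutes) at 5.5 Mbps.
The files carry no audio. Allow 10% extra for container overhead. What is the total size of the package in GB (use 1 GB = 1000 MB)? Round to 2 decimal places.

feature film: 17.200 Mbps × 9480 s × 1.10 = 179361.6 Mb
lecture capture: 4.860 Mbps × 4980 s × 1.10 = 26623.1 Mb
screen recording: 1.170 Mbps × 4200 s × 1.10 = 5405.4 Mb
concert recording: 9.430 Mbps × 9000 s × 1.10 = 93357.0 Mb
short film: 10.600 Mbps × 1320 s × 1.10 = 15391.2 Mb
podcast episode with video: 5.500 Mbps × 7500 s × 1.10 = 45375.0 Mb
Total: 365513.3 Mb = 45689.2 MB.
= 45.69 GB.

45.69 GB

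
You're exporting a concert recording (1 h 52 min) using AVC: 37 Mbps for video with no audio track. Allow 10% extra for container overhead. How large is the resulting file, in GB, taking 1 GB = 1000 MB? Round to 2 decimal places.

34.19 GB

1 h 52 min = 112 min = 6720 s
Total bitrate: 37 Mbps.
Stream data: 37.000 Mbps × 6720 s = 248640.0 Mb.
With 10% container overhead: ×1.10.
273,504 Mb ÷ 8 = 34,188 MB → 34.19 GB.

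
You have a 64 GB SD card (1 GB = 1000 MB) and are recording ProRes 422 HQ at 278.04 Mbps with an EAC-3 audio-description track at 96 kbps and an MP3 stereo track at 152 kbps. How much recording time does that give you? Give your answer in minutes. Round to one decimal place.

Audio total: 96 + 152 = 248 kbps = 0.248 Mbps.
Total bitrate: 278.04 + 0.248 = 278.288 Mbps.
Capacity: 64 GB = 512,000 Mb.
Recording time: 512,000 / 278.288 = 1,840 s ≈ 30.7 minutes.

30.7 minutes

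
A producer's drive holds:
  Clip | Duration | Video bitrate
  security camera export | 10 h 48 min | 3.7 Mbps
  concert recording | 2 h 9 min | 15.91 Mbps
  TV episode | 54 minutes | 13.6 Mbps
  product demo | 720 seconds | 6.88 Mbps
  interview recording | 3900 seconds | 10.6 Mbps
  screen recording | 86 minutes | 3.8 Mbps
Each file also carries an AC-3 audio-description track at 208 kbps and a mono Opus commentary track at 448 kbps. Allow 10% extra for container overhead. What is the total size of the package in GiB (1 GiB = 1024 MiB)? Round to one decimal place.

53.3 GiB

Audio total: 208 + 448 = 656 kbps = 0.656 Mbps.
security camera export: 4.356 Mbps × 38880 s × 1.10 = 186297.4 Mb
concert recording: 16.566 Mbps × 7740 s × 1.10 = 141042.9 Mb
TV episode: 14.256 Mbps × 3240 s × 1.10 = 50808.4 Mb
product demo: 7.536 Mbps × 720 s × 1.10 = 5968.5 Mb
interview recording: 11.256 Mbps × 3900 s × 1.10 = 48288.2 Mb
screen recording: 4.456 Mbps × 5160 s × 1.10 = 25292.3 Mb
Total: 457697.7 Mb = 57212.2 MB.
= 53.28 GiB.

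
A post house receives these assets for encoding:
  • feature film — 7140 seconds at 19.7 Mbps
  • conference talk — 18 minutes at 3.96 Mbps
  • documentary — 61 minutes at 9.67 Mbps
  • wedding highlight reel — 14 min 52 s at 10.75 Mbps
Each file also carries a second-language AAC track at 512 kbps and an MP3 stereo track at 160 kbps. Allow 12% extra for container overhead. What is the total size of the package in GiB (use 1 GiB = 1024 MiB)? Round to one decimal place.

25.9 GiB

Audio total: 512 + 160 = 672 kbps = 0.672 Mbps.
feature film: 20.372 Mbps × 7140 s × 1.12 = 162910.8 Mb
conference talk: 4.632 Mbps × 1080 s × 1.12 = 5602.9 Mb
documentary: 10.342 Mbps × 3660 s × 1.12 = 42393.9 Mb
wedding highlight reel: 11.422 Mbps × 892 s × 1.12 = 11411.0 Mb
Total: 222318.6 Mb = 27789.8 MB.
= 25.88 GiB.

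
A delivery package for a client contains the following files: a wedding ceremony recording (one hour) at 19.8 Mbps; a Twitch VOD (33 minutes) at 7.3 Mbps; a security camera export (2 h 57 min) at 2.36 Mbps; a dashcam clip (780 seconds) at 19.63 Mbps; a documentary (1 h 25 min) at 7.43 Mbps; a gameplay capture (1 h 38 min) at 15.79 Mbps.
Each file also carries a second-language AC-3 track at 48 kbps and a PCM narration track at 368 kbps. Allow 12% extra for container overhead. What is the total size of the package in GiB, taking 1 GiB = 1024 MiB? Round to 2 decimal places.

Audio total: 48 + 368 = 416 kbps = 0.416 Mbps.
wedding ceremony recording: 20.216 Mbps × 3600 s × 1.12 = 81510.9 Mb
Twitch VOD: 7.716 Mbps × 1980 s × 1.12 = 17111.0 Mb
security camera export: 2.776 Mbps × 10620 s × 1.12 = 33018.9 Mb
dashcam clip: 20.046 Mbps × 780 s × 1.12 = 17512.2 Mb
documentary: 7.846 Mbps × 5100 s × 1.12 = 44816.4 Mb
gameplay capture: 16.206 Mbps × 5880 s × 1.12 = 106726.2 Mb
Total: 300695.5 Mb = 37586.9 MB.
= 35.01 GiB.

35.01 GiB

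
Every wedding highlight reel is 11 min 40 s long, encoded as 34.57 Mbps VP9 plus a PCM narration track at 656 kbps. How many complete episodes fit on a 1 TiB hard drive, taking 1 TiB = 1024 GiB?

356

11 min 40 s = 700 s
Audio: 656 kbps = 0.656 Mbps.
Total bitrate: 35.226 Mbps.
Per item: 35.226 Mbps × 700 s = 24,658 Mb = 3,082 MB.
Capacity: 1 TiB = 8,796,093 Mb; 356.72 items → 356 complete.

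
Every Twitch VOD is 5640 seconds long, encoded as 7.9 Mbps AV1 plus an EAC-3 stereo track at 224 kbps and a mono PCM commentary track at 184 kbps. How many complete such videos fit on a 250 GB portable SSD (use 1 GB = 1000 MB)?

42

Audio total: 224 + 184 = 408 kbps = 0.408 Mbps.
Total bitrate: 8.308 Mbps.
Per item: 8.308 Mbps × 5640 s = 46,857 Mb = 5,857 MB.
Capacity: 250 GB = 2,000,000 Mb; 42.68 items → 42 complete.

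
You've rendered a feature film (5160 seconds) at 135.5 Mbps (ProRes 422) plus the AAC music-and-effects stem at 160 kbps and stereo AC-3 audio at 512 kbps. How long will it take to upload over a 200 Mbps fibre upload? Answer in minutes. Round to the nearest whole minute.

Audio total: 160 + 512 = 672 kbps = 0.672 Mbps.
Total bitrate: 136.172 Mbps.
File: 136.172 Mbps × 5160 s = 702647.5 Mb.
At 200 Mbps: 702647.5 / 200 = 3513.2 s ≈ 58.6 minutes.

59 minutes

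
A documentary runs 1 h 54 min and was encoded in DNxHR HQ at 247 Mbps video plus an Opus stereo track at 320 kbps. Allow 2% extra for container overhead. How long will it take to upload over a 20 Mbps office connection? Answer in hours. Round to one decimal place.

24.0 hours

1 h 54 min = 114 min = 6840 s
Audio: 320 kbps = 0.320 Mbps.
Total bitrate: 247.320 Mbps.
File: 247.320 Mbps × 6840 s = 1691668.8 Mb.
With 2% container overhead: ×1.02. → 1725502.2 Mb.
At 20 Mbps: 1725502.2 / 20 = 86275.1 s ≈ 24 hours.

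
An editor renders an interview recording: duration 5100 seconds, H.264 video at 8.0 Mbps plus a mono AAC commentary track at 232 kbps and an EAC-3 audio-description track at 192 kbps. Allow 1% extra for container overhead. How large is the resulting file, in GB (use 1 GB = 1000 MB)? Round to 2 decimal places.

5.42 GB

Audio total: 232 + 192 = 424 kbps = 0.424 Mbps.
Total bitrate: 8.0 + 0.424 = 8.424 Mbps.
Stream data: 8.424 Mbps × 5100 s = 42962.4 Mb.
With 1% container overhead: ×1.01.
43,392 Mb ÷ 8 = 5,424 MB → 5.424 GB.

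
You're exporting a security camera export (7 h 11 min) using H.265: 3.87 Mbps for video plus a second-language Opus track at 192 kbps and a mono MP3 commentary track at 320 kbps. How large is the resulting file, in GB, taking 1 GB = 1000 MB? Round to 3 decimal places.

7 h 11 min = 431 min = 25860 s
Audio total: 192 + 320 = 512 kbps = 0.512 Mbps.
Total bitrate: 3.87 + 0.512 = 4.382 Mbps.
Stream data: 4.382 Mbps × 25860 s = 113318.5 Mb.
113,319 Mb ÷ 8 = 14,165 MB → 14.16 GB.

14.165 GB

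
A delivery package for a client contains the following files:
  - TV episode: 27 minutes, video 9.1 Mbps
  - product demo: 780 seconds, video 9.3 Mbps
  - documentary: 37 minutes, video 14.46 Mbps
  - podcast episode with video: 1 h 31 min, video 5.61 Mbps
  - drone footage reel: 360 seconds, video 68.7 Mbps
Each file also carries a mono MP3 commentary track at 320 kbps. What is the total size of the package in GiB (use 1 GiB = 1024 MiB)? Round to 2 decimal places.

13.13 GiB

Audio: 320 kbps = 0.320 Mbps.
TV episode: 9.420 Mbps × 1620 s = 15260.4 Mb
product demo: 9.620 Mbps × 780 s = 7503.6 Mb
documentary: 14.780 Mbps × 2220 s = 32811.6 Mb
podcast episode with video: 5.930 Mbps × 5460 s = 32377.8 Mb
drone footage reel: 69.020 Mbps × 360 s = 24847.2 Mb
Total: 112800.6 Mb = 14100.1 MB.
= 13.13 GiB.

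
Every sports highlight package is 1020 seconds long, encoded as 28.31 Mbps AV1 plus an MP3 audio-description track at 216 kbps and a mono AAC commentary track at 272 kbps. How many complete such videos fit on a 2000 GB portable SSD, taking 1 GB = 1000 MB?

Audio total: 216 + 272 = 488 kbps = 0.488 Mbps.
Total bitrate: 28.798 Mbps.
Per item: 28.798 Mbps × 1020 s = 29,374 Mb = 3,672 MB.
Capacity: 2000 GB = 16,000,000 Mb; 544.70 items → 544 complete.

544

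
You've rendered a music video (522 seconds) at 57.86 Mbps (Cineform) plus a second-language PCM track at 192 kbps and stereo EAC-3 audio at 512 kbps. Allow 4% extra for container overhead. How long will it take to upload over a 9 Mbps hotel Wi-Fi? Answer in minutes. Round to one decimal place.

Audio total: 192 + 512 = 704 kbps = 0.704 Mbps.
Total bitrate: 58.564 Mbps.
File: 58.564 Mbps × 522 s = 30570.4 Mb.
With 4% container overhead: ×1.04. → 31793.2 Mb.
At 9 Mbps: 31793.2 / 9 = 3532.6 s ≈ 58.9 minutes.

58.9 minutes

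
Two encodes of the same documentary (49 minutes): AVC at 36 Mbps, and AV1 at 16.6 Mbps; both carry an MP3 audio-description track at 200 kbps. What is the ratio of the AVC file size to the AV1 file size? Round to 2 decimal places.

49 min = 2940 s
Audio: 200 kbps = 0.200 Mbps.
AVC: 36.200 Mbps × 2940 s = 106428.0 Mb = 13.303 GB.
AV1: 16.800 Mbps × 2940 s = 49392.0 Mb = 6.174 GB.
Ratio: 13.303 / 6.174 = 2.155.

2.15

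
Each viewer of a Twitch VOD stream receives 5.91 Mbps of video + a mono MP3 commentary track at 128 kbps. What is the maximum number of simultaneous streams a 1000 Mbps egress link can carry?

Audio: 128 kbps = 0.128 Mbps.
Per-viewer media rate: 6.038 Mbps.
1000 Mbps = 1,000 Mbps; 1,000 / 6.038 = 165.62 → 165 viewers.

165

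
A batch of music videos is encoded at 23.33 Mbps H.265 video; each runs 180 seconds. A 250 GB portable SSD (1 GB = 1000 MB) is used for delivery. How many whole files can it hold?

476

Per item: 23.330 Mbps × 180 s = 4,199 Mb = 524.9 MB.
Capacity: 250 GB = 2,000,000 Mb; 476.26 items → 476 complete.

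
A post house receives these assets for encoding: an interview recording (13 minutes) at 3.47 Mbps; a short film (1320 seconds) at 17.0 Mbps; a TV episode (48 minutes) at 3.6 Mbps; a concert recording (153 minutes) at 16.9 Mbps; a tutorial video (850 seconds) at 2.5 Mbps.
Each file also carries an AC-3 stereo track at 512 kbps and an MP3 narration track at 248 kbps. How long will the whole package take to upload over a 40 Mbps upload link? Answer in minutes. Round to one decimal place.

Audio total: 512 + 248 = 760 kbps = 0.760 Mbps.
interview recording: 4.230 Mbps × 780 s = 3299.4 Mb
short film: 17.760 Mbps × 1320 s = 23443.2 Mb
TV episode: 4.360 Mbps × 2880 s = 12556.8 Mb
concert recording: 17.660 Mbps × 9180 s = 162118.8 Mb
tutorial video: 3.260 Mbps × 850 s = 2771.0 Mb
Total: 204189.2 Mb = 25523.7 MB.
At 40 Mbps: 204189.2 / 40 = 5105 s ≈ 85.1 minutes.

85.1 minutes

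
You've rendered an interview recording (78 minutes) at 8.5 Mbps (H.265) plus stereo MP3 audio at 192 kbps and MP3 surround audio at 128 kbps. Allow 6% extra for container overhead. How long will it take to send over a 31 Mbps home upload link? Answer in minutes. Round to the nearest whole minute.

78 min = 4680 s
Audio total: 192 + 128 = 320 kbps = 0.320 Mbps.
Total bitrate: 8.820 Mbps.
File: 8.820 Mbps × 4680 s = 41277.6 Mb.
With 6% container overhead: ×1.06. → 43754.3 Mb.
At 31 Mbps: 43754.3 / 31 = 1411.4 s ≈ 23.5 minutes.

24 minutes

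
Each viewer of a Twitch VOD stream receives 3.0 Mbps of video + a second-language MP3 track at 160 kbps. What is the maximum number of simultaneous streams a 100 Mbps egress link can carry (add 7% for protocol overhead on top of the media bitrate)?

Audio: 160 kbps = 0.160 Mbps.
Per-viewer media rate: 3.160 Mbps.
On the wire with 7% overhead: 3.381 Mbps.
100 Mbps = 100.0 Mbps; 100.0 / 3.381 = 29.58 → 29 viewers.

29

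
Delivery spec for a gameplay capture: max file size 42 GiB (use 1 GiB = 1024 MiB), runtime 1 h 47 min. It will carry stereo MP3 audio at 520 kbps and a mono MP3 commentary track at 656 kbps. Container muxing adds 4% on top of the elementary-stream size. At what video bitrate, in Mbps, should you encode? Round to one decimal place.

52.9 Mbps

Budget: 42 GiB = 360777.3 Mb.
Stream payload after overhead: 360777.3 / 1.04 = 346901.2 Mb.
1 h 47 min = 107 min = 6420 s
Total bitrate budget: 346901.2 Mb / 6420 s = 54.034 Mbps.
Audio total: 520 + 656 = 1176 kbps = 1.176 Mbps.
Video: 54.034 − 1.176 = 52.858 Mbps.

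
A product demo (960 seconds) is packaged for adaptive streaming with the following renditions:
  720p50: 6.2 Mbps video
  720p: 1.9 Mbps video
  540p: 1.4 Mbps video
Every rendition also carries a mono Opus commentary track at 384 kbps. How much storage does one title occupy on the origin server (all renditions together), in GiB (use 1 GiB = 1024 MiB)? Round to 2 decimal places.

1.19 GiB

Audio: 384 kbps = 0.384 Mbps.
Sum of rendition bitrates: (6.2+0.384) + (1.9+0.384) + (1.4+0.384) = 10.652 Mbps.
× 960 s = 10,226 Mb = 1,278 MB = 1.190 GiB.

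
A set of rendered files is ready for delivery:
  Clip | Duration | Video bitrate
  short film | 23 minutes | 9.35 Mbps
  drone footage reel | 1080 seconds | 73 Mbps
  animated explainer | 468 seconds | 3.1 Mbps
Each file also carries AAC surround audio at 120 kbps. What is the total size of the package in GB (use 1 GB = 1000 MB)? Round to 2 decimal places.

Audio: 120 kbps = 0.120 Mbps.
short film: 9.470 Mbps × 1380 s = 13068.6 Mb
drone footage reel: 73.120 Mbps × 1080 s = 78969.6 Mb
animated explainer: 3.220 Mbps × 468 s = 1507.0 Mb
Total: 93545.2 Mb = 11693.1 MB.
= 11.69 GB.

11.69 GB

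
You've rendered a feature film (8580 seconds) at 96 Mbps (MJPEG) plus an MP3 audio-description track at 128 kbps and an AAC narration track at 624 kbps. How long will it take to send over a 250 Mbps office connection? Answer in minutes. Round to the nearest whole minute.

55 minutes

Audio total: 128 + 624 = 752 kbps = 0.752 Mbps.
Total bitrate: 96.752 Mbps.
File: 96.752 Mbps × 8580 s = 830132.2 Mb.
At 250 Mbps: 830132.2 / 250 = 3320.5 s ≈ 55.3 minutes.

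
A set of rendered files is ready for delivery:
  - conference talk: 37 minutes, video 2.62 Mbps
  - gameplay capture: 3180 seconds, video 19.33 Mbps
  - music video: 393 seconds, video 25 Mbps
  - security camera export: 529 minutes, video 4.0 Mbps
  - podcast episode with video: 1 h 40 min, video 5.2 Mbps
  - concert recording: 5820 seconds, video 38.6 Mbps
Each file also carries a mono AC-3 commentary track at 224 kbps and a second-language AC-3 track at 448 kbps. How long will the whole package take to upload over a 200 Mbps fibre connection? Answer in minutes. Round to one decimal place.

Audio total: 224 + 448 = 672 kbps = 0.672 Mbps.
conference talk: 3.292 Mbps × 2220 s = 7308.2 Mb
gameplay capture: 20.002 Mbps × 3180 s = 63606.4 Mb
music video: 25.672 Mbps × 393 s = 10089.1 Mb
security camera export: 4.672 Mbps × 31740 s = 148289.3 Mb
podcast episode with video: 5.872 Mbps × 6000 s = 35232.0 Mb
concert recording: 39.272 Mbps × 5820 s = 228563.0 Mb
Total: 493088.0 Mb = 61636.0 MB.
At 200 Mbps: 493088.0 / 200 = 2465 s ≈ 41.1 minutes.

41.1 minutes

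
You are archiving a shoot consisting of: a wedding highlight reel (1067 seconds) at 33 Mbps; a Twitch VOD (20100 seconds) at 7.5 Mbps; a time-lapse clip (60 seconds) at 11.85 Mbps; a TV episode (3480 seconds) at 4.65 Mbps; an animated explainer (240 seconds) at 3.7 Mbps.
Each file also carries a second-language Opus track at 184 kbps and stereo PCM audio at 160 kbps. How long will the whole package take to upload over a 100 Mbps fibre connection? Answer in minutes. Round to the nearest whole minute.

Audio total: 184 + 160 = 344 kbps = 0.344 Mbps.
wedding highlight reel: 33.344 Mbps × 1067 s = 35578.0 Mb
Twitch VOD: 7.844 Mbps × 20100 s = 157664.4 Mb
time-lapse clip: 12.194 Mbps × 60 s = 731.6 Mb
TV episode: 4.994 Mbps × 3480 s = 17379.1 Mb
animated explainer: 4.044 Mbps × 240 s = 970.6 Mb
Total: 212323.8 Mb = 26540.5 MB.
At 100 Mbps: 212323.8 / 100 = 2123 s ≈ 35.4 minutes.

35 minutes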